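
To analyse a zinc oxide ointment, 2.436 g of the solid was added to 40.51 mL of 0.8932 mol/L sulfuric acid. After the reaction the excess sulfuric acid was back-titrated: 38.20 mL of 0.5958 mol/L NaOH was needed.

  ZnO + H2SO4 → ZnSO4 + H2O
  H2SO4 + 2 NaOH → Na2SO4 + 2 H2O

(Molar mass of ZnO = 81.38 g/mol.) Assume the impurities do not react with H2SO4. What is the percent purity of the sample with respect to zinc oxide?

n(H2SO4) added = 0.04051 × 0.8932 = 0.03618 mol
n(NaOH) used in back-titration = 0.03820 × 0.5958 = 0.02276 mol
From the 1:2 ratio, n(H2SO4) left over = 1/2 × 0.02276 = 0.01138 mol
n(H2SO4) consumed by analyte = 0.03618 − 0.01138 = 0.02480 mol
n(ZnO) = 0.02480 mol (1:1 ratio)
mass of ZnO = 0.02480 × 81.38 = 2.019 g
% ZnO = 2.019 / 2.436 × 100 = 82.86 %

82.86 %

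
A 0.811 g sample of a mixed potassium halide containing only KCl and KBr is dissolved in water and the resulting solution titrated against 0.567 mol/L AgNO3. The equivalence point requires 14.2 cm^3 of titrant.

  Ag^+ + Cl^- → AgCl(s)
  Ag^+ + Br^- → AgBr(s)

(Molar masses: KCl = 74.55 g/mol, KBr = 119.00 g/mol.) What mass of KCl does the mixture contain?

0.247 g

n(AgNO3) = 0.0142 × 0.567 = 8.05 × 10^-3 mol
Let x = n(KCl), y = n(KBr).
Titrant: 1x + 1y = 8.05 × 10^-3;  mass: 74.55x + 119.00y = 0.811
Solving, x = 3.31 × 10^-3 mol, y = 4.74 × 10^-3 mol
mass of KCl = 3.31 × 10^-3 × 74.55 = 0.247 g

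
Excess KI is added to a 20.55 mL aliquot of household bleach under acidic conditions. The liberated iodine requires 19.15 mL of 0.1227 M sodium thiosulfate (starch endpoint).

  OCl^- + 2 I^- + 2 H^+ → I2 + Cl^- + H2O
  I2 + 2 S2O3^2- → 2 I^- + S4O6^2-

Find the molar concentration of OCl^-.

0.05717 M

n(S2O3^2-) = 0.01915 × 0.1227 = 2.350 × 10^-3 mol
n(I2) = n(S2O3^2-)/2 = 1.175 × 10^-3 mol
n(OCl^-) in the aliquot = 1.175 × 10^-3 mol (1:1 ratio)
[OCl^-] = 1.175 × 10^-3 / 0.02055 = 0.05717 mol/L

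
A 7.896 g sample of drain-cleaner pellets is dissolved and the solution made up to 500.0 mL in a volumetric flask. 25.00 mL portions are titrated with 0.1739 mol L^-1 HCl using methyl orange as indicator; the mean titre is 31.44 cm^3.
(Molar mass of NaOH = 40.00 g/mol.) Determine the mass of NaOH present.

4.374 g

NaOH + HCl → NaCl + H2O
n(HCl) per titration = 0.03144 × 0.1739 = 5.467 × 10^-3 mol
n(NaOH) in each aliquot = 5.467 × 10^-3 mol (1:1 ratio)
n(NaOH) in the whole flask = 5.467 × 10^-3 × 500.0/25.00 = 0.1093 mol
mass of NaOH = 0.1093 × 40.00 = 4.374 g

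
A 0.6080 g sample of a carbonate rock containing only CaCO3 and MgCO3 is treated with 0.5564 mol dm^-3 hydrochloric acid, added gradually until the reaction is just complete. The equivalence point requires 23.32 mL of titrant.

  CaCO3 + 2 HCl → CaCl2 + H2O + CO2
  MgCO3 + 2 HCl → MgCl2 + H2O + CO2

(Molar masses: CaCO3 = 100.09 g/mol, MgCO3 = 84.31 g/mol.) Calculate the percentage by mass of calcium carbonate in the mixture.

63.67 %

n(HCl) = 0.02332 × 0.5564 = 0.01298 mol
Let x = n(CaCO3), y = n(MgCO3).
Titrant: 2x + 2y = 0.01298;  mass: 100.09x + 84.31y = 0.6080
Solving, x = 3.867 × 10^-3 mol, y = 2.620 × 10^-3 mol
mass of CaCO3 = 3.867 × 10^-3 × 100.09 = 0.3871 g
% CaCO3 = 0.3871 / 0.6080 × 100 = 63.67 %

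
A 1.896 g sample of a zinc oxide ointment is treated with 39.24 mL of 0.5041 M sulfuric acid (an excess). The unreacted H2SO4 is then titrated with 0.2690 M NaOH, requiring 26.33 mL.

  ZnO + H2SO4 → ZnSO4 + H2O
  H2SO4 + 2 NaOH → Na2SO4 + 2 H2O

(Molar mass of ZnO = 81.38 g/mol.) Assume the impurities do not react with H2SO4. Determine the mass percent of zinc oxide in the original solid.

69.70 %

n(H2SO4) added = 0.03924 × 0.5041 = 0.01978 mol
n(NaOH) used in back-titration = 0.02633 × 0.2690 = 7.083 × 10^-3 mol
From the 1:2 ratio, n(H2SO4) left over = 1/2 × 7.083 × 10^-3 = 3.541 × 10^-3 mol
n(H2SO4) consumed by analyte = 0.01978 − 3.541 × 10^-3 = 0.01624 mol
n(ZnO) = 0.01624 mol (1:1 ratio)
mass of ZnO = 0.01624 × 81.38 = 1.322 g
% ZnO = 1.322 / 1.896 × 100 = 69.70 %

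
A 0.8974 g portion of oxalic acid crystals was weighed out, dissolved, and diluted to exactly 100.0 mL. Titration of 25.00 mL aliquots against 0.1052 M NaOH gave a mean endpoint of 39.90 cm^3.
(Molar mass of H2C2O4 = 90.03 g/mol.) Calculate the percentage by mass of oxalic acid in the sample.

84.22 %

H2C2O4 + 2 NaOH → Na2C2O4 + 2 H2O
n(NaOH) per titration = 0.03990 × 0.1052 = 4.197 × 10^-3 mol
From the 1:2 ratio, n(H2C2O4) in each aliquot = 1/2 × 4.197 × 10^-3 = 2.099 × 10^-3 mol
n(H2C2O4) in the whole flask = 2.099 × 10^-3 × 100.0/25.00 = 8.395 × 10^-3 mol
mass of H2C2O4 = 8.395 × 10^-3 × 90.03 = 0.7558 g
% H2C2O4 = 0.7558 / 0.8974 × 100 = 84.22 %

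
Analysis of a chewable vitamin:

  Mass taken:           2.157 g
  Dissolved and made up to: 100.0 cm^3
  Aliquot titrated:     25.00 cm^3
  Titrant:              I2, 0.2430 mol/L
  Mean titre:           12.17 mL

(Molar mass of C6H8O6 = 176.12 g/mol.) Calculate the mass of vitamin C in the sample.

2.083 g

C6H8O6 + I2 → C6H6O6 + 2 HI
n(I2) per titration = 0.01217 × 0.2430 = 2.957 × 10^-3 mol
n(C6H8O6) in each aliquot = 2.957 × 10^-3 mol (1:1 ratio)
n(C6H8O6) in the whole flask = 2.957 × 10^-3 × 100.0/25.00 = 0.01183 mol
mass of C6H8O6 = 0.01183 × 176.12 = 2.083 g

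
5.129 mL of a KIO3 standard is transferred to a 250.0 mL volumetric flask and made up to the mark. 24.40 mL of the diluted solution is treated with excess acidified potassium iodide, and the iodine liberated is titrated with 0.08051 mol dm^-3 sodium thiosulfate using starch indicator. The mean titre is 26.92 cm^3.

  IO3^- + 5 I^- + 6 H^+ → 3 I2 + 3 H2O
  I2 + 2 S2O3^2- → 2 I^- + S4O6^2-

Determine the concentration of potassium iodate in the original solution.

n(S2O3^2-) = 0.02692 × 0.08051 = 2.167 × 10^-3 mol
n(I2) = n(S2O3^2-)/2 = 1.084 × 10^-3 mol
From the 1:3 ratio, n(IO3^-) in the aliquot = 1/3 × 1.084 × 10^-3 = 3.612 × 10^-4 mol
[IO3^-]_dilute = 3.612 × 10^-4 / 0.02440 = 0.01480 mol/L
[IO3^-]_original = 0.01480 × 250.0/5.129 = 0.7216 mol/L

0.7216 mol/L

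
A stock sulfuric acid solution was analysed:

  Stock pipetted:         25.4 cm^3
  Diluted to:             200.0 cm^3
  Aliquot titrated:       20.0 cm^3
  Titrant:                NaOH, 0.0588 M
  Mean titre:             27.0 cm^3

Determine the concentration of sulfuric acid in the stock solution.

0.313 M

H2SO4 + 2 NaOH → Na2SO4 + 2 H2O
n(NaOH) = 0.0270 × 0.0588 = 1.59 × 10^-3 mol
From the 1:2 ratio, n(H2SO4) in the aliquot = 1/2 × 1.59 × 10^-3 = 7.94 × 10^-4 mol
[H2SO4]_dilute = 7.94 × 10^-4 / 0.0200 = 0.0397 mol/L
Dilution factor = 200.0 / 25.4 = 7.874
[H2SO4]_stock = 0.0397 × 7.874 = 0.313 mol/L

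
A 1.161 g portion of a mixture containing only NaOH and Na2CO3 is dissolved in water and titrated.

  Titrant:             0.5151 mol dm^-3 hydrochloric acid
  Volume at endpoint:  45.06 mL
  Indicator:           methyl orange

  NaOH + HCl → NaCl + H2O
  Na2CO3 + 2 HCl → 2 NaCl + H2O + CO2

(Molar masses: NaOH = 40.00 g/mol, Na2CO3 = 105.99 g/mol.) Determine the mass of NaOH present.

0.2125 g

n(HCl) = 0.04506 × 0.5151 = 0.02321 mol
Let x = n(NaOH), y = n(Na2CO3).
Titrant: 1x + 2y = 0.02321;  mass: 40.00x + 105.99y = 1.161
Solving, x = 5.312 × 10^-3 mol, y = 8.949 × 10^-3 mol
mass of NaOH = 5.312 × 10^-3 × 40.00 = 0.2125 g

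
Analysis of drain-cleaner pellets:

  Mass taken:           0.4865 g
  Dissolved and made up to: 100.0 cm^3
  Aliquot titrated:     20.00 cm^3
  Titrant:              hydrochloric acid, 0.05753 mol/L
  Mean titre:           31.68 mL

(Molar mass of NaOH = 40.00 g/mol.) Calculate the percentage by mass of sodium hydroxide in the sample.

74.92 %

NaOH + HCl → NaCl + H2O
n(HCl) per titration = 0.03168 × 0.05753 = 1.823 × 10^-3 mol
n(NaOH) in each aliquot = 1.823 × 10^-3 mol (1:1 ratio)
n(NaOH) in the whole flask = 1.823 × 10^-3 × 100.0/20.00 = 9.113 × 10^-3 mol
mass of NaOH = 9.113 × 10^-3 × 40.00 = 0.3645 g
% NaOH = 0.3645 / 0.4865 × 100 = 74.92 %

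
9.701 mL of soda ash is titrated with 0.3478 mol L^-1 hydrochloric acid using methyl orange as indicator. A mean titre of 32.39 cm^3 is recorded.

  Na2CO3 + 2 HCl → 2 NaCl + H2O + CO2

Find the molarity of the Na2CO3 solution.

0.5806 mol/L

n(HCl) = 0.03239 L × 0.3478 mol/L = 0.01127 mol
From the 1:2 mole ratio, n(Na2CO3) = 1/2 × 0.01127 = 5.633 × 10^-3 mol
[Na2CO3] = 5.633 × 10^-3 mol / 0.009701 L = 0.5806 mol/L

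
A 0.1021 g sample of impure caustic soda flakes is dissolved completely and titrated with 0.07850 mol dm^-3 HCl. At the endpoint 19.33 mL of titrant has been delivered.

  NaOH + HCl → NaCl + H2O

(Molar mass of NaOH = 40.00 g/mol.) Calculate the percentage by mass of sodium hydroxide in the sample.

59.45 %

n(HCl) = 0.01933 L × 0.07850 mol/L = 1.517 × 10^-3 mol
n(NaOH) = 1.517 × 10^-3 mol (1:1 ratio)
mass of NaOH = 1.517 × 10^-3 × 40.00 g/mol = 0.06070 g
% NaOH = 0.06070 / 0.1021 × 100 = 59.45 %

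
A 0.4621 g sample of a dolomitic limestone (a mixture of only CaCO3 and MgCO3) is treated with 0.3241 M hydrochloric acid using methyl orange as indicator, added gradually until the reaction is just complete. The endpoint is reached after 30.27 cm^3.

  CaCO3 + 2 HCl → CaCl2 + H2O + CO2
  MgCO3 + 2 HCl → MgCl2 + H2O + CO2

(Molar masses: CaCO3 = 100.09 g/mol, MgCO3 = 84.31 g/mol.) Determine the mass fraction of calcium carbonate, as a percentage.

66.62 %

n(HCl) = 0.03027 × 0.3241 = 9.811 × 10^-3 mol
Let x = n(CaCO3), y = n(MgCO3).
Titrant: 2x + 2y = 9.811 × 10^-3;  mass: 100.09x + 84.31y = 0.4621
Solving, x = 3.076 × 10^-3 mol, y = 1.829 × 10^-3 mol
mass of CaCO3 = 3.076 × 10^-3 × 100.09 = 0.3079 g
% CaCO3 = 0.3079 / 0.4621 × 100 = 66.62 %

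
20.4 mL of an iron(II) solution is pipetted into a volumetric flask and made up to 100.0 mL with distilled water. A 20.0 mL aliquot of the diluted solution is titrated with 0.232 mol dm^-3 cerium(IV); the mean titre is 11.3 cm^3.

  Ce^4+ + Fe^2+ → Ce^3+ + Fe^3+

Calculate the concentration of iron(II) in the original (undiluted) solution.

n(Ce4+) = 0.0113 × 0.232 = 2.62 × 10^-3 mol
n(Fe2+) in the aliquot = 2.62 × 10^-3 mol (1:1 ratio)
[Fe2+]_dilute = 2.62 × 10^-3 / 0.0200 = 0.131 mol/L
Dilution factor = 100.0 / 20.4 = 4.902
[Fe2+]_stock = 0.131 × 4.902 = 0.643 mol/L

0.643 mol/L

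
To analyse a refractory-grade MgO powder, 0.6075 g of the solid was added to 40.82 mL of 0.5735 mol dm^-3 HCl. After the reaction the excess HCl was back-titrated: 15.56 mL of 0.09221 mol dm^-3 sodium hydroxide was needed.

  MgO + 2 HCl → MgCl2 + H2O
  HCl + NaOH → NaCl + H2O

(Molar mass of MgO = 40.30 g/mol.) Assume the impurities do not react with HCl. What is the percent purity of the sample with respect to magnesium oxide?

72.89 %

n(HCl) added = 0.04082 × 0.5735 = 0.02341 mol
n(NaOH) used in back-titration = 0.01556 × 0.09221 = 1.435 × 10^-3 mol
n(HCl) left over = 1.435 × 10^-3 mol (1:1 ratio)
n(HCl) consumed by analyte = 0.02341 − 1.435 × 10^-3 = 0.02198 mol
From the 1:2 ratio, n(MgO) = 1/2 × 0.02198 = 0.01099 mol
mass of MgO = 0.01099 × 40.30 = 0.4428 g
% MgO = 0.4428 / 0.6075 × 100 = 72.89 %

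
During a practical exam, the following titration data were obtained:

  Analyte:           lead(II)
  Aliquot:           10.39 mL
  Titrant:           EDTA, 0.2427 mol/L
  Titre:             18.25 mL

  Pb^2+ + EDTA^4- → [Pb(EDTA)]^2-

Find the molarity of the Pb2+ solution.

0.4263 mol/L

n(EDTA) = 0.01825 L × 0.2427 mol/L = 4.429 × 10^-3 mol
n(Pb2+) = 4.429 × 10^-3 mol (1:1 mole ratio)
[Pb2+] = 4.429 × 10^-3 mol / 0.01039 L = 0.4263 mol/L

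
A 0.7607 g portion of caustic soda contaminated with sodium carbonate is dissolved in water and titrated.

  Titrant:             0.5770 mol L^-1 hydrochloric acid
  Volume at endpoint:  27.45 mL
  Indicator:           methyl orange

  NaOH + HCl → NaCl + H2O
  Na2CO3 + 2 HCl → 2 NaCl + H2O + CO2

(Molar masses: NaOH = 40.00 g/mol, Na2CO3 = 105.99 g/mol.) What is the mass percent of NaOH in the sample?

n(HCl) = 0.02745 × 0.5770 = 0.01584 mol
Let x = n(NaOH), y = n(Na2CO3).
Titrant: 1x + 2y = 0.01584;  mass: 40.00x + 105.99y = 0.7607
Solving, x = 6.054 × 10^-3 mol, y = 4.892 × 10^-3 mol
mass of NaOH = 6.054 × 10^-3 × 40.00 = 0.2422 g
% NaOH = 0.2422 / 0.7607 × 100 = 31.83 %

31.83 %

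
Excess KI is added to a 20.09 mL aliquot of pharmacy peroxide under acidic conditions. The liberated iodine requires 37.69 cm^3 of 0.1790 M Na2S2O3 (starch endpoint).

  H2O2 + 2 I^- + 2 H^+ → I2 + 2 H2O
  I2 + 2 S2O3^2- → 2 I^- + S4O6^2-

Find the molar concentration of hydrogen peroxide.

n(S2O3^2-) = 0.03769 × 0.1790 = 6.747 × 10^-3 mol
n(I2) = n(S2O3^2-)/2 = 3.373 × 10^-3 mol
n(H2O2) in the aliquot = 3.373 × 10^-3 mol (1:1 ratio)
[H2O2] = 3.373 × 10^-3 / 0.02009 = 0.1679 mol/L

0.1679 M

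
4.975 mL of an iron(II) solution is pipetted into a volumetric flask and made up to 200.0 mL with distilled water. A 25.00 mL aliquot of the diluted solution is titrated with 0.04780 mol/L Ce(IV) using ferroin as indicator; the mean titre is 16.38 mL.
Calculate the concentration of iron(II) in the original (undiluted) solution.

1.259 mol/L

Ce^4+ + Fe^2+ → Ce^3+ + Fe^3+
n(Ce4+) = 0.01638 × 0.04780 = 7.830 × 10^-4 mol
n(Fe2+) in the aliquot = 7.830 × 10^-4 mol (1:1 ratio)
[Fe2+]_dilute = 7.830 × 10^-4 / 0.02500 = 0.03132 mol/L
Dilution factor = 200.0 / 4.975 = 40.20
[Fe2+]_stock = 0.03132 × 40.20 = 1.259 mol/L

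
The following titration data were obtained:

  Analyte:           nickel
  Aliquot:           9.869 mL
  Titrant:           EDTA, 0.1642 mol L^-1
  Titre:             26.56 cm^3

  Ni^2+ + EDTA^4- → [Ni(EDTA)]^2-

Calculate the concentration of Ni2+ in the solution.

n(EDTA) = 0.02656 L × 0.1642 mol/L = 4.361 × 10^-3 mol
n(Ni2+) = 4.361 × 10^-3 mol (1:1 mole ratio)
[Ni2+] = 4.361 × 10^-3 mol / 0.009869 L = 0.4419 mol/L

0.4419 mol/L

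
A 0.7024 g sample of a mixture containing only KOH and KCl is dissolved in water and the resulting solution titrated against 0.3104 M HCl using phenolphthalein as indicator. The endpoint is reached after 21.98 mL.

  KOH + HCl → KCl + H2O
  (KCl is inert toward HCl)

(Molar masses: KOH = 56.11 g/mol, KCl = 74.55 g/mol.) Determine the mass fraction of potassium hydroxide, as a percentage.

n(HCl) = 0.02198 × 0.3104 = 6.823 × 10^-3 mol
Let x = n(KOH), y = n(KCl).
Titrant: 1x = 6.823 × 10^-3;  mass: 56.11x + 74.55y = 0.7024
Solving, x = 6.823 × 10^-3 mol, y = 4.287 × 10^-3 mol
mass of KOH = 6.823 × 10^-3 × 56.11 = 0.3828 g
% KOH = 0.3828 / 0.7024 × 100 = 54.50 %

54.50 %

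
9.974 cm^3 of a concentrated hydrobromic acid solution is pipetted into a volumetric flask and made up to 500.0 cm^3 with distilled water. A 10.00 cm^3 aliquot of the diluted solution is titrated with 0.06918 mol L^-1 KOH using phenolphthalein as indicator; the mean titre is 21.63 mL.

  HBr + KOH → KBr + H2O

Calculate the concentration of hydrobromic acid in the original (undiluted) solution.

n(KOH) = 0.02163 × 0.06918 = 1.496 × 10^-3 mol
n(HBr) in the aliquot = 1.496 × 10^-3 mol (1:1 ratio)
[HBr]_dilute = 1.496 × 10^-3 / 0.01000 = 0.1496 mol/L
Dilution factor = 500.0 / 9.974 = 50.13
[HBr]_stock = 0.1496 × 50.13 = 7.501 mol/L

7.501 mol/L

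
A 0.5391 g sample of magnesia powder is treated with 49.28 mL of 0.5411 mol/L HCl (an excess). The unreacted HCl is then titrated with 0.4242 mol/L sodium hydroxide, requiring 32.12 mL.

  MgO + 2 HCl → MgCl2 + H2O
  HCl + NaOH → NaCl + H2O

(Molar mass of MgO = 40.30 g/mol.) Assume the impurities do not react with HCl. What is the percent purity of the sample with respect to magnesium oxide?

48.74 %

n(HCl) added = 0.04928 × 0.5411 = 0.02667 mol
n(NaOH) used in back-titration = 0.03212 × 0.4242 = 0.01363 mol
n(HCl) left over = 0.01363 mol (1:1 ratio)
n(HCl) consumed by analyte = 0.02667 − 0.01363 = 0.01304 mol
From the 1:2 ratio, n(MgO) = 1/2 × 0.01304 = 6.520 × 10^-3 mol
mass of MgO = 6.520 × 10^-3 × 40.30 = 0.2628 g
% MgO = 0.2628 / 0.5391 × 100 = 48.74 %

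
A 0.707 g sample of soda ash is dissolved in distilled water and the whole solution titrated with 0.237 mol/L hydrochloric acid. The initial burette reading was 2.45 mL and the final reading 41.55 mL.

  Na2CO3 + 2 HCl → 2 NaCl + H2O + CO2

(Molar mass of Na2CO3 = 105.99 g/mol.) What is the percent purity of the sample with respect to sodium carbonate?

n(HCl) = 0.0391 L × 0.237 mol/L = 9.27 × 10^-3 mol
From the 1:2 ratio, n(Na2CO3) = 1/2 × 9.27 × 10^-3 = 4.63 × 10^-3 mol
mass of Na2CO3 = 4.63 × 10^-3 × 105.99 g/mol = 0.491 g
% Na2CO3 = 0.491 / 0.707 × 100 = 69.5 %

69.5 %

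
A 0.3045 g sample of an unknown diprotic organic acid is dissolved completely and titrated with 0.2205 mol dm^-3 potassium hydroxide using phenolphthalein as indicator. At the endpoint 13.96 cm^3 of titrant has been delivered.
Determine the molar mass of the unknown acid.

197.8 g/mol

n(KOH) = 0.01396 L × 0.2205 mol/L = 3.078 × 10^-3 mol
From the 1:2 ratio, n(H2A) = 1/2 × 3.078 × 10^-3 = 1.539 × 10^-3 mol
M = m / n = 0.3045 g / 1.539 × 10^-3 mol = 197.8 g/mol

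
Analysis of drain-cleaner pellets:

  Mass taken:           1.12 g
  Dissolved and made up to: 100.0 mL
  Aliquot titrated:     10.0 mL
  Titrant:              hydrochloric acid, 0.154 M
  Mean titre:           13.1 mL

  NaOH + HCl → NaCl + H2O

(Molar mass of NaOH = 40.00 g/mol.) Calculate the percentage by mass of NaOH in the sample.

n(HCl) per titration = 0.0131 × 0.154 = 2.02 × 10^-3 mol
n(NaOH) in each aliquot = 2.02 × 10^-3 mol (1:1 ratio)
n(NaOH) in the whole flask = 2.02 × 10^-3 × 100.0/10.0 = 0.0202 mol
mass of NaOH = 0.0202 × 40.00 = 0.807 g
% NaOH = 0.807 / 1.12 × 100 = 72.0 %

72.0 %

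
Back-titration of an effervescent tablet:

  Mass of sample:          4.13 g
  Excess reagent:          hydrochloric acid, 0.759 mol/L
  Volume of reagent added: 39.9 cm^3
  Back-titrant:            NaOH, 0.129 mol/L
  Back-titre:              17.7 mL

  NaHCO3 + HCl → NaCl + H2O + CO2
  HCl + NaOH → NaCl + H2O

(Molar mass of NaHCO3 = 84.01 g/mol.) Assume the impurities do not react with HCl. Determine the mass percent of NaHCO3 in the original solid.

57.0 %

n(HCl) added = 0.0399 × 0.759 = 0.0303 mol
n(NaOH) used in back-titration = 0.0177 × 0.129 = 2.28 × 10^-3 mol
n(HCl) left over = 2.28 × 10^-3 mol (1:1 ratio)
n(HCl) consumed by analyte = 0.0303 − 2.28 × 10^-3 = 0.0280 mol
n(NaHCO3) = 0.0280 mol (1:1 ratio)
mass of NaHCO3 = 0.0280 × 84.01 = 2.35 g
% NaHCO3 = 2.35 / 4.13 × 100 = 57.0 %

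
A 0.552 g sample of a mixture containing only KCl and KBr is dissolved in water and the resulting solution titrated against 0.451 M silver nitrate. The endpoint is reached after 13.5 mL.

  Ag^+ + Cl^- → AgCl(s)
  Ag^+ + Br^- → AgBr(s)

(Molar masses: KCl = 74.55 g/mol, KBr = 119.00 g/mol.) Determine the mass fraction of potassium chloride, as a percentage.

52.4 %

n(AgNO3) = 0.0135 × 0.451 = 6.09 × 10^-3 mol
Let x = n(KCl), y = n(KBr).
Titrant: 1x + 1y = 6.09 × 10^-3;  mass: 74.55x + 119.00y = 0.552
Solving, x = 3.88 × 10^-3 mol, y = 2.21 × 10^-3 mol
mass of KCl = 3.88 × 10^-3 × 74.55 = 0.289 g
% KCl = 0.289 / 0.552 × 100 = 52.4 %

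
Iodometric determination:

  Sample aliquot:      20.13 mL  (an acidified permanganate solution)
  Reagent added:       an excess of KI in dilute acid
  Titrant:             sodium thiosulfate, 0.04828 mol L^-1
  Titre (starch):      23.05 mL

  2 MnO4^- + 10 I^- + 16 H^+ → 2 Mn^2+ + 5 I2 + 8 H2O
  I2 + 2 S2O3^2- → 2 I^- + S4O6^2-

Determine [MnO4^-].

n(S2O3^2-) = 0.02305 × 0.04828 = 1.113 × 10^-3 mol
n(I2) = n(S2O3^2-)/2 = 5.564 × 10^-4 mol
From the 2:5 ratio, n(MnO4^-) in the aliquot = 2/5 × 5.564 × 10^-4 = 2.226 × 10^-4 mol
[MnO4^-] = 2.226 × 10^-4 / 0.02013 = 0.01106 mol/L

0.01106 mol/L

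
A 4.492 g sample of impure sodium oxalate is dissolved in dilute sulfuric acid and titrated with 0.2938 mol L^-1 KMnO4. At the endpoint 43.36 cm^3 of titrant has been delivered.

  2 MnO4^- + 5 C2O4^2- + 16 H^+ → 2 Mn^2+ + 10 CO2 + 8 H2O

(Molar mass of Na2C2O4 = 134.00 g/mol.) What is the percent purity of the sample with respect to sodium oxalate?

n(KMnO4) = 0.04336 L × 0.2938 mol/L = 0.01274 mol
From the 5:2 ratio, n(Na2C2O4) = 5/2 × 0.01274 = 0.03185 mol
mass of Na2C2O4 = 0.03185 × 134.00 g/mol = 4.268 g
% Na2C2O4 = 4.268 / 4.492 × 100 = 95.00 %

95.00 %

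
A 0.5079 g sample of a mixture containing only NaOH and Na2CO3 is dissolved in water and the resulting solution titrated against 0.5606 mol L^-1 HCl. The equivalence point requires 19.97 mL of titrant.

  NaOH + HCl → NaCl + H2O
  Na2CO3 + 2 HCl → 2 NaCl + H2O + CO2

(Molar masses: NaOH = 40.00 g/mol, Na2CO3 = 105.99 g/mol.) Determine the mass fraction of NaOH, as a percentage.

51.75 %

n(HCl) = 0.01997 × 0.5606 = 0.01120 mol
Let x = n(NaOH), y = n(Na2CO3).
Titrant: 1x + 2y = 0.01120;  mass: 40.00x + 105.99y = 0.5079
Solving, x = 6.571 × 10^-3 mol, y = 2.312 × 10^-3 mol
mass of NaOH = 6.571 × 10^-3 × 40.00 = 0.2628 g
% NaOH = 0.2628 / 0.5079 × 100 = 51.75 %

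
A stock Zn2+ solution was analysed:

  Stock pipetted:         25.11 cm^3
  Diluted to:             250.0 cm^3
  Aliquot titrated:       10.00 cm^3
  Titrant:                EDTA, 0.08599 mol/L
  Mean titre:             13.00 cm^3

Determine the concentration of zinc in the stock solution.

Zn^2+ + EDTA^4- → [Zn(EDTA)]^2-
n(EDTA) = 0.01300 × 0.08599 = 1.118 × 10^-3 mol
n(Zn2+) in the aliquot = 1.118 × 10^-3 mol (1:1 ratio)
[Zn2+]_dilute = 1.118 × 10^-3 / 0.01000 = 0.1118 mol/L
Dilution factor = 250.0 / 25.11 = 9.956
[Zn2+]_stock = 0.1118 × 9.956 = 1.113 mol/L

1.113 mol/L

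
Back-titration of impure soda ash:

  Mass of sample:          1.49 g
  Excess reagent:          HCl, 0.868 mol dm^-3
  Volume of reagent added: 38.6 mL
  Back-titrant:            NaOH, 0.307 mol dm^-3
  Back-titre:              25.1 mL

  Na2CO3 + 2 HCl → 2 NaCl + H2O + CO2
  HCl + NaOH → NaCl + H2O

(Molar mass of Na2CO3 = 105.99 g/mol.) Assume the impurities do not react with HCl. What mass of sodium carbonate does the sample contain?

n(HCl) added = 0.0386 × 0.868 = 0.0335 mol
n(NaOH) used in back-titration = 0.0251 × 0.307 = 7.71 × 10^-3 mol
n(HCl) left over = 7.71 × 10^-3 mol (1:1 ratio)
n(HCl) consumed by analyte = 0.0335 − 7.71 × 10^-3 = 0.0258 mol
From the 1:2 ratio, n(Na2CO3) = 1/2 × 0.0258 = 0.0129 mol
mass of Na2CO3 = 0.0129 × 105.99 = 1.37 g

1.37 g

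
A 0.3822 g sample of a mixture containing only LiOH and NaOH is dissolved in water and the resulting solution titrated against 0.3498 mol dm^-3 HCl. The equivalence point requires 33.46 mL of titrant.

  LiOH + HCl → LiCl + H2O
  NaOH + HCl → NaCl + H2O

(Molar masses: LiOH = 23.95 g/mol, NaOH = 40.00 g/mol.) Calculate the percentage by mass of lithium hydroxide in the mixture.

n(HCl) = 0.03346 × 0.3498 = 0.01170 mol
Let x = n(LiOH), y = n(NaOH).
Titrant: 1x + 1y = 0.01170;  mass: 23.95x + 40.00y = 0.3822
Solving, x = 5.357 × 10^-3 mol, y = 6.348 × 10^-3 mol
mass of LiOH = 5.357 × 10^-3 × 23.95 = 0.1283 g
% LiOH = 0.1283 / 0.3822 × 100 = 33.57 %

33.57 %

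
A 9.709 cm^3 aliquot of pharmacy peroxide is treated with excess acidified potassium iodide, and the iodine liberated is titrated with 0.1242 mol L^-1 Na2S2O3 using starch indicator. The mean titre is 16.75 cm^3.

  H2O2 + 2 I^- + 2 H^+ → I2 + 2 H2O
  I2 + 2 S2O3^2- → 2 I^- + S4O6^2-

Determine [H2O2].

0.1071 mol/L

n(S2O3^2-) = 0.01675 × 0.1242 = 2.080 × 10^-3 mol
n(I2) = n(S2O3^2-)/2 = 1.040 × 10^-3 mol
n(H2O2) in the aliquot = 1.040 × 10^-3 mol (1:1 ratio)
[H2O2] = 1.040 × 10^-3 / 0.009709 = 0.1071 mol/L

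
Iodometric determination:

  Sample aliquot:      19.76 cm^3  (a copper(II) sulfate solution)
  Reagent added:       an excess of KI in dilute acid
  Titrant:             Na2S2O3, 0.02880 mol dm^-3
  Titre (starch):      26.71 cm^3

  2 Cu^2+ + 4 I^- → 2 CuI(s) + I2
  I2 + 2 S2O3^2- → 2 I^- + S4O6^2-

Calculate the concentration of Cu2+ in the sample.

0.03893 mol/L

n(S2O3^2-) = 0.02671 × 0.02880 = 7.692 × 10^-4 mol
n(I2) = n(S2O3^2-)/2 = 3.846 × 10^-4 mol
From the 2:1 ratio, n(Cu2+) in the aliquot = 2/1 × 3.846 × 10^-4 = 7.692 × 10^-4 mol
[Cu2+] = 7.692 × 10^-4 / 0.01976 = 0.03893 mol/L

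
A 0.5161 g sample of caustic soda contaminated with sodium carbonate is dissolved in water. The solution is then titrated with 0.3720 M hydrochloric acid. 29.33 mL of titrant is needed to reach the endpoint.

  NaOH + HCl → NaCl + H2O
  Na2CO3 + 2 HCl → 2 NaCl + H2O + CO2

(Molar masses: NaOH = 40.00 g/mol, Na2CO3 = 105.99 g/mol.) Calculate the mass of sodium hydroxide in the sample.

0.1912 g

n(HCl) = 0.02933 × 0.3720 = 0.01091 mol
Let x = n(NaOH), y = n(Na2CO3).
Titrant: 1x + 2y = 0.01091;  mass: 40.00x + 105.99y = 0.5161
Solving, x = 4.780 × 10^-3 mol, y = 3.065 × 10^-3 mol
mass of NaOH = 4.780 × 10^-3 × 40.00 = 0.1912 g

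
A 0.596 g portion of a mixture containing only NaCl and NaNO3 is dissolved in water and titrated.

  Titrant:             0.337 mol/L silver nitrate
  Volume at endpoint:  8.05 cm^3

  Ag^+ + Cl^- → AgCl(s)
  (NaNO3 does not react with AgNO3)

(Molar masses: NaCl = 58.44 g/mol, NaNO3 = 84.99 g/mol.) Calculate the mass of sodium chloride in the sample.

0.159 g

n(AgNO3) = 0.00805 × 0.337 = 2.71 × 10^-3 mol
Let x = n(NaCl), y = n(NaNO3).
Titrant: 1x = 2.71 × 10^-3;  mass: 58.44x + 84.99y = 0.596
Solving, x = 2.71 × 10^-3 mol, y = 5.15 × 10^-3 mol
mass of NaCl = 2.71 × 10^-3 × 58.44 = 0.159 g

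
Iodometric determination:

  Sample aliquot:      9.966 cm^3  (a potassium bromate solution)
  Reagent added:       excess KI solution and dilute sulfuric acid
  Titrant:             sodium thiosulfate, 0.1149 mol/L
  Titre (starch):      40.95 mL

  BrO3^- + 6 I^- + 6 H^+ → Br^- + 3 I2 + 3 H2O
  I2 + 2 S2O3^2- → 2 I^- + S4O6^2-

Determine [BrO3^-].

0.07869 mol/L

n(S2O3^2-) = 0.04095 × 0.1149 = 4.705 × 10^-3 mol
n(I2) = n(S2O3^2-)/2 = 2.353 × 10^-3 mol
From the 1:3 ratio, n(BrO3^-) in the aliquot = 1/3 × 2.353 × 10^-3 = 7.842 × 10^-4 mol
[BrO3^-] = 7.842 × 10^-4 / 0.009966 = 0.07869 mol/L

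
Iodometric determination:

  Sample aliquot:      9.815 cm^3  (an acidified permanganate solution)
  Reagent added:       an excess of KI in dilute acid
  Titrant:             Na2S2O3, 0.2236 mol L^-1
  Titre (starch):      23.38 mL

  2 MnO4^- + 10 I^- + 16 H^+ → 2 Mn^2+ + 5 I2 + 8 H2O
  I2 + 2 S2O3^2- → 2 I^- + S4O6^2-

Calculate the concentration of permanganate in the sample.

n(S2O3^2-) = 0.02338 × 0.2236 = 5.228 × 10^-3 mol
n(I2) = n(S2O3^2-)/2 = 2.614 × 10^-3 mol
From the 2:5 ratio, n(MnO4^-) in the aliquot = 2/5 × 2.614 × 10^-3 = 1.046 × 10^-3 mol
[MnO4^-] = 1.046 × 10^-3 / 0.009815 = 0.1065 mol/L

0.1065 mol/L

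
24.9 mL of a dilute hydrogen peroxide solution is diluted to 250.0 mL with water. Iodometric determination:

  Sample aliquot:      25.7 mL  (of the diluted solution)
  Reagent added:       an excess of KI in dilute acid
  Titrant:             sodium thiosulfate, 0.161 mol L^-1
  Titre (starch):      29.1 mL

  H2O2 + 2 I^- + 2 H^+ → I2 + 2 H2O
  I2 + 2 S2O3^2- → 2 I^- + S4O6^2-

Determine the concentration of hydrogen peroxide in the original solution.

0.915 mol/L

n(S2O3^2-) = 0.0291 × 0.161 = 4.69 × 10^-3 mol
n(I2) = n(S2O3^2-)/2 = 2.34 × 10^-3 mol
n(H2O2) in the aliquot = 2.34 × 10^-3 mol (1:1 ratio)
[H2O2]_dilute = 2.34 × 10^-3 / 0.0257 = 0.0911 mol/L
[H2O2]_original = 0.0911 × 250.0/24.9 = 0.915 mol/L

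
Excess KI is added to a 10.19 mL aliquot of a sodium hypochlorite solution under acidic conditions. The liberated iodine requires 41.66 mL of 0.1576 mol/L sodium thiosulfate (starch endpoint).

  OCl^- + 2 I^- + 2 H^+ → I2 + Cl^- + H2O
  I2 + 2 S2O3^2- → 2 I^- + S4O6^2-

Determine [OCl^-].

0.3222 mol/L

n(S2O3^2-) = 0.04166 × 0.1576 = 6.566 × 10^-3 mol
n(I2) = n(S2O3^2-)/2 = 3.283 × 10^-3 mol
n(OCl^-) in the aliquot = 3.283 × 10^-3 mol (1:1 ratio)
[OCl^-] = 3.283 × 10^-3 / 0.01019 = 0.3222 mol/L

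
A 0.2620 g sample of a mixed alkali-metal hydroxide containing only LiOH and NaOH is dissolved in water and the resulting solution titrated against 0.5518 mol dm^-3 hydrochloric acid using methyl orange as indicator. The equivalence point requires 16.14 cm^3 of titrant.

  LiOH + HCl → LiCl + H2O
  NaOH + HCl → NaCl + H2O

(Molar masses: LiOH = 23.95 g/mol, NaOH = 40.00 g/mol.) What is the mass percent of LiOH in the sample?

53.68 %

n(HCl) = 0.01614 × 0.5518 = 8.906 × 10^-3 mol
Let x = n(LiOH), y = n(NaOH).
Titrant: 1x + 1y = 8.906 × 10^-3;  mass: 23.95x + 40.00y = 0.2620
Solving, x = 5.872 × 10^-3 mol, y = 3.034 × 10^-3 mol
mass of LiOH = 5.872 × 10^-3 × 23.95 = 0.1406 g
% LiOH = 0.1406 / 0.2620 × 100 = 53.68 %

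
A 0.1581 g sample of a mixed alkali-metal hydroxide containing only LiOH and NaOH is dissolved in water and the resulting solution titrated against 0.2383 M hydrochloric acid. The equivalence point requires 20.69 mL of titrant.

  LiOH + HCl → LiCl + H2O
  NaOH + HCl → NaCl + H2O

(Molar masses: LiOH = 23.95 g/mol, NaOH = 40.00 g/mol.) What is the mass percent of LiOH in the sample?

n(HCl) = 0.02069 × 0.2383 = 4.930 × 10^-3 mol
Let x = n(LiOH), y = n(NaOH).
Titrant: 1x + 1y = 4.930 × 10^-3;  mass: 23.95x + 40.00y = 0.1581
Solving, x = 2.437 × 10^-3 mol, y = 2.493 × 10^-3 mol
mass of LiOH = 2.437 × 10^-3 × 23.95 = 0.05837 g
% LiOH = 0.05837 / 0.1581 × 100 = 36.92 %

36.92 %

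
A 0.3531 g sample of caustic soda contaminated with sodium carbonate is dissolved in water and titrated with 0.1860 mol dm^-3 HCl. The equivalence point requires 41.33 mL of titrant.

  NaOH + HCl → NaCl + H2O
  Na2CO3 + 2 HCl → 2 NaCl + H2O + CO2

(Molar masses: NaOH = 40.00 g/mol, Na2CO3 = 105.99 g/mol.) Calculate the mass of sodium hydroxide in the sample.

n(HCl) = 0.04133 × 0.1860 = 7.687 × 10^-3 mol
Let x = n(NaOH), y = n(Na2CO3).
Titrant: 1x + 2y = 7.687 × 10^-3;  mass: 40.00x + 105.99y = 0.3531
Solving, x = 4.178 × 10^-3 mol, y = 1.755 × 10^-3 mol
mass of NaOH = 4.178 × 10^-3 × 40.00 = 0.1671 g

0.1671 g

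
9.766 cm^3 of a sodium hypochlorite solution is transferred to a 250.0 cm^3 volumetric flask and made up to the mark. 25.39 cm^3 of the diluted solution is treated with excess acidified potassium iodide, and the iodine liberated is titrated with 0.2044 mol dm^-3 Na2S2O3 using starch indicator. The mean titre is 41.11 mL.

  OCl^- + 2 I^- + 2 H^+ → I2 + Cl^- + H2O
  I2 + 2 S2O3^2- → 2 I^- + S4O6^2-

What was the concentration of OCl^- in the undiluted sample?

4.236 mol/L

n(S2O3^2-) = 0.04111 × 0.2044 = 8.403 × 10^-3 mol
n(I2) = n(S2O3^2-)/2 = 4.201 × 10^-3 mol
n(OCl^-) in the aliquot = 4.201 × 10^-3 mol (1:1 ratio)
[OCl^-]_dilute = 4.201 × 10^-3 / 0.02539 = 0.1655 mol/L
[OCl^-]_original = 0.1655 × 250.0/9.766 = 4.236 mol/L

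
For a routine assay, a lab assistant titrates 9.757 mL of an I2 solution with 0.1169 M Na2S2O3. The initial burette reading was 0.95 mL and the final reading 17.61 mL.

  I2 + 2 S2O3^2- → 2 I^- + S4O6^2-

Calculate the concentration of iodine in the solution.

0.09980 M

n(Na2S2O3) = 0.01666 L × 0.1169 mol/L = 1.948 × 10^-3 mol
From the 1:2 mole ratio, n(I2) = 1/2 × 1.948 × 10^-3 = 9.738 × 10^-4 mol
[I2] = 9.738 × 10^-4 mol / 0.009757 L = 0.09980 mol/L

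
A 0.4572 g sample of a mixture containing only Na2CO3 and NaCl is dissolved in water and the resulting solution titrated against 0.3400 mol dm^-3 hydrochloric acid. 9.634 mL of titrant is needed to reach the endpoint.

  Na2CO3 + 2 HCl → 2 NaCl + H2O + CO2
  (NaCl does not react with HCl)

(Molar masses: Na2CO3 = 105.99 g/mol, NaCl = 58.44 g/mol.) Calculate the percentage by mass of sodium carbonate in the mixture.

37.97 %

n(HCl) = 0.009634 × 0.3400 = 3.276 × 10^-3 mol
Let x = n(Na2CO3), y = n(NaCl).
Titrant: 2x = 3.276 × 10^-3;  mass: 105.99x + 58.44y = 0.4572
Solving, x = 1.638 × 10^-3 mol, y = 4.853 × 10^-3 mol
mass of Na2CO3 = 1.638 × 10^-3 × 105.99 = 0.1736 g
% Na2CO3 = 0.1736 / 0.4572 × 100 = 37.97 %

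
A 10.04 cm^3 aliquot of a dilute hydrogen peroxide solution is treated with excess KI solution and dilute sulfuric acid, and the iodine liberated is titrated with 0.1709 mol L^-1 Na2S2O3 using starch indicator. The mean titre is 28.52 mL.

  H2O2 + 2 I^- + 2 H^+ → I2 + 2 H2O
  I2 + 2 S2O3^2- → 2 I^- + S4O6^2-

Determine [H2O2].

n(S2O3^2-) = 0.02852 × 0.1709 = 4.874 × 10^-3 mol
n(I2) = n(S2O3^2-)/2 = 2.437 × 10^-3 mol
n(H2O2) in the aliquot = 2.437 × 10^-3 mol (1:1 ratio)
[H2O2] = 2.437 × 10^-3 / 0.01004 = 0.2427 mol/L

0.2427 mol/L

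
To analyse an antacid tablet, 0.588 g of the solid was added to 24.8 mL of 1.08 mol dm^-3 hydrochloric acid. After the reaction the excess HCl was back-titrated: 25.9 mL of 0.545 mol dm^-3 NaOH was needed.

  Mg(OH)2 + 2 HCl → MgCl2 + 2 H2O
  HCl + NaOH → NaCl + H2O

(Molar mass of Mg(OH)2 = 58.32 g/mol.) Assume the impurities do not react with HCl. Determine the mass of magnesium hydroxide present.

n(HCl) added = 0.0248 × 1.08 = 0.0268 mol
n(NaOH) used in back-titration = 0.0259 × 0.545 = 0.0141 mol
n(HCl) left over = 0.0141 mol (1:1 ratio)
n(HCl) consumed by analyte = 0.0268 − 0.0141 = 0.0127 mol
From the 1:2 ratio, n(Mg(OH)2) = 1/2 × 0.0127 = 6.33 × 10^-3 mol
mass of Mg(OH)2 = 6.33 × 10^-3 × 58.32 = 0.369 g

0.369 g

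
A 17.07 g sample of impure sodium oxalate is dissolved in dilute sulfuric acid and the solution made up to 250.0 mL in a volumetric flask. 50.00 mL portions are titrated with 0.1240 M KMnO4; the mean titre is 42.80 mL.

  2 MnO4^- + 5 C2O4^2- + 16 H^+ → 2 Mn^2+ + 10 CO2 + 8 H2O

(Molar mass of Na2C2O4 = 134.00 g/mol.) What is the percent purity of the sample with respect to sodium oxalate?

n(KMnO4) per titration = 0.04280 × 0.1240 = 5.307 × 10^-3 mol
From the 5:2 ratio, n(Na2C2O4) in each aliquot = 5/2 × 5.307 × 10^-3 = 0.01327 mol
n(Na2C2O4) in the whole flask = 0.01327 × 250.0/50.00 = 0.06634 mol
mass of Na2C2O4 = 0.06634 × 134.00 = 8.890 g
% Na2C2O4 = 8.890 / 17.07 × 100 = 52.08 %

52.08 %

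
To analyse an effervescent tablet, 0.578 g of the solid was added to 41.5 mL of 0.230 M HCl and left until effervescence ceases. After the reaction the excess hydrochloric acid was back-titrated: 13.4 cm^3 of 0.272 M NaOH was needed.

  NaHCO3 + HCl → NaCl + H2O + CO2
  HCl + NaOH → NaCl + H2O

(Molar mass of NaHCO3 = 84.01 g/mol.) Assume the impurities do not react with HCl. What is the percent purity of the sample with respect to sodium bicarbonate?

n(HCl) added = 0.0415 × 0.230 = 9.54 × 10^-3 mol
n(NaOH) used in back-titration = 0.0134 × 0.272 = 3.64 × 10^-3 mol
n(HCl) left over = 3.64 × 10^-3 mol (1:1 ratio)
n(HCl) consumed by analyte = 9.54 × 10^-3 − 3.64 × 10^-3 = 5.90 × 10^-3 mol
n(NaHCO3) = 5.90 × 10^-3 mol (1:1 ratio)
mass of NaHCO3 = 5.90 × 10^-3 × 84.01 = 0.496 g
% NaHCO3 = 0.496 / 0.578 × 100 = 85.8 %

85.8 %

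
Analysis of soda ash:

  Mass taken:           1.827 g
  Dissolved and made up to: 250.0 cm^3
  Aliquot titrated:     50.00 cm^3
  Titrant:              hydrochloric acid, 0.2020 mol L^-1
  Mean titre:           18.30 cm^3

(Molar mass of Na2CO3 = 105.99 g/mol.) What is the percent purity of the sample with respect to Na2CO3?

53.61 %

Na2CO3 + 2 HCl → 2 NaCl + H2O + CO2
n(HCl) per titration = 0.01830 × 0.2020 = 3.697 × 10^-3 mol
From the 1:2 ratio, n(Na2CO3) in each aliquot = 1/2 × 3.697 × 10^-3 = 1.848 × 10^-3 mol
n(Na2CO3) in the whole flask = 1.848 × 10^-3 × 250.0/50.00 = 9.242 × 10^-3 mol
mass of Na2CO3 = 9.242 × 10^-3 × 105.99 = 0.9795 g
% Na2CO3 = 0.9795 / 1.827 × 100 = 53.61 %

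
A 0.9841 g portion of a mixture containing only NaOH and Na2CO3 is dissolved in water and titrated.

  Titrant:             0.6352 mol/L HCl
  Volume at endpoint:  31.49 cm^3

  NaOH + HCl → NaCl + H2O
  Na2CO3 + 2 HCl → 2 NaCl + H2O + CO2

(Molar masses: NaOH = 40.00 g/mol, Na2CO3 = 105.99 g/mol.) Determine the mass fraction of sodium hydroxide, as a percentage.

n(HCl) = 0.03149 × 0.6352 = 0.02000 mol
Let x = n(NaOH), y = n(Na2CO3).
Titrant: 1x + 2y = 0.02000;  mass: 40.00x + 105.99y = 0.9841
Solving, x = 5.843 × 10^-3 mol, y = 7.080 × 10^-3 mol
mass of NaOH = 5.843 × 10^-3 × 40.00 = 0.2337 g
% NaOH = 0.2337 / 0.9841 × 100 = 23.75 %

23.75 %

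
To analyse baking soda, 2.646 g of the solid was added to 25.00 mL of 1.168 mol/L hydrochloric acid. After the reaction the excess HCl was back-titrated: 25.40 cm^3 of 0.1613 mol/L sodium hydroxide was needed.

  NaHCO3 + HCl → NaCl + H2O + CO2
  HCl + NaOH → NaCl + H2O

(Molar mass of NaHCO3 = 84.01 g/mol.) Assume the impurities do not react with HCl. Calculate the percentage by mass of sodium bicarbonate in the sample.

79.70 %

n(HCl) added = 0.02500 × 1.168 = 0.02920 mol
n(NaOH) used in back-titration = 0.02540 × 0.1613 = 4.097 × 10^-3 mol
n(HCl) left over = 4.097 × 10^-3 mol (1:1 ratio)
n(HCl) consumed by analyte = 0.02920 − 4.097 × 10^-3 = 0.02510 mol
n(NaHCO3) = 0.02510 mol (1:1 ratio)
mass of NaHCO3 = 0.02510 × 84.01 = 2.109 g
% NaHCO3 = 2.109 / 2.646 × 100 = 79.70 %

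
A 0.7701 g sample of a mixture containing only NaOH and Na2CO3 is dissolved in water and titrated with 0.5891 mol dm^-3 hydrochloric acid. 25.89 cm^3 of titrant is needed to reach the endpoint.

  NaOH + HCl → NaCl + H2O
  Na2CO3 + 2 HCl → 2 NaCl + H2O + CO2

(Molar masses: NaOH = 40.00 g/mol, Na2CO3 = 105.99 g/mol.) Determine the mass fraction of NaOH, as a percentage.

n(HCl) = 0.02589 × 0.5891 = 0.01525 mol
Let x = n(NaOH), y = n(Na2CO3).
Titrant: 1x + 2y = 0.01525;  mass: 40.00x + 105.99y = 0.7701
Solving, x = 2.937 × 10^-3 mol, y = 6.157 × 10^-3 mol
mass of NaOH = 2.937 × 10^-3 × 40.00 = 0.1175 g
% NaOH = 0.1175 / 0.7701 × 100 = 15.26 %

15.26 %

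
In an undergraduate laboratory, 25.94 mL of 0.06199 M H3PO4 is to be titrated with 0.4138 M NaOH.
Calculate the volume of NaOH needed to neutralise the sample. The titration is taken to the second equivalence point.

7.772 mL

H3PO4 + 2 NaOH → Na2HPO4 + 2 H2O
n(H3PO4) = 0.02594 L × 0.06199 mol/L = 1.608 × 10^-3 mol
From the 2:1 stoichiometry, n(NaOH) = 2/1 × 1.608 × 10^-3 = 3.216 × 10^-3 mol
V(NaOH) = 3.216 × 10^-3 mol / 0.4138 mol/L = 0.007772 L = 7.772 mL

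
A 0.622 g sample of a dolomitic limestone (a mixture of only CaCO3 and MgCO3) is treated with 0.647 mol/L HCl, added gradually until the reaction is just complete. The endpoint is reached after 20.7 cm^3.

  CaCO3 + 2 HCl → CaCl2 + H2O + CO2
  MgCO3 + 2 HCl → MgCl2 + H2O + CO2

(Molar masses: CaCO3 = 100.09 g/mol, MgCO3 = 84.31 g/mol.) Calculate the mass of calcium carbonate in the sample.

0.364 g

n(HCl) = 0.0207 × 0.647 = 0.0134 mol
Let x = n(CaCO3), y = n(MgCO3).
Titrant: 2x + 2y = 0.0134;  mass: 100.09x + 84.31y = 0.622
Solving, x = 3.64 × 10^-3 mol, y = 3.06 × 10^-3 mol
mass of CaCO3 = 3.64 × 10^-3 × 100.09 = 0.364 g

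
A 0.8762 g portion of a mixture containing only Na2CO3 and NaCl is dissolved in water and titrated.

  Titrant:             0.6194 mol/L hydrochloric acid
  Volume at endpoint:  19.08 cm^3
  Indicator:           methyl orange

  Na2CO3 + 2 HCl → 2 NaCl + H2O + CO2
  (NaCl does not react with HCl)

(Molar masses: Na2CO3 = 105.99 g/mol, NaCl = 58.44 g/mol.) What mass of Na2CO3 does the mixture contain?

0.6263 g

n(HCl) = 0.01908 × 0.6194 = 0.01182 mol
Let x = n(Na2CO3), y = n(NaCl).
Titrant: 2x = 0.01182;  mass: 105.99x + 58.44y = 0.8762
Solving, x = 5.909 × 10^-3 mol, y = 4.276 × 10^-3 mol
mass of Na2CO3 = 5.909 × 10^-3 × 105.99 = 0.6263 g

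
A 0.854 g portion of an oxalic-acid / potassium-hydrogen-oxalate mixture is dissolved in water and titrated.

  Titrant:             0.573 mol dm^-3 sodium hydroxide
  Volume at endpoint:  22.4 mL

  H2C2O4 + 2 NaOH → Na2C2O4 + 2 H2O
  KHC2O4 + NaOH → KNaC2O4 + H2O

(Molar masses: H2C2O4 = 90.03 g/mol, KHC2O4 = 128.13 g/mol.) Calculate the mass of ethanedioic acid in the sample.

0.428 g

n(NaOH) = 0.0224 × 0.573 = 0.0128 mol
Let x = n(H2C2O4), y = n(KHC2O4).
Titrant: 2x + 1y = 0.0128;  mass: 90.03x + 128.13y = 0.854
Solving, x = 4.76 × 10^-3 mol, y = 3.32 × 10^-3 mol
mass of H2C2O4 = 4.76 × 10^-3 × 90.03 = 0.428 g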